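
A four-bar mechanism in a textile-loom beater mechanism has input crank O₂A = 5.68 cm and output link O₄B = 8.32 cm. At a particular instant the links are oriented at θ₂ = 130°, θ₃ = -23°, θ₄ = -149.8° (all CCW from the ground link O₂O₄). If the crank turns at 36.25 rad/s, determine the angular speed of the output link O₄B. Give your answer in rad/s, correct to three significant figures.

ω₂ = 36.25 rad/s
Differentiating the loop-closure r₂e^{iθ₂}+r₃e^{iθ₃}=r₁+r₄e^{iθ₄} gives r₂ω₂e^{iθ₂}+r₃ω₃e^{iθ₃}=r₄ω₄e^{iθ₄}.
Eliminating the other unknown: ω₄ = r₂ω₂ sin(θ₂−θ₃) / [r₄ sin(θ₄−θ₃)].
Numerator sine = +0.45399; denominator sine = -0.80073.
Result = 0.0568·36.25·(+0.45399) / (0.0832·(-0.80073)) = -14.031 rad/s; magnitude 14.031 rad/s.

14.0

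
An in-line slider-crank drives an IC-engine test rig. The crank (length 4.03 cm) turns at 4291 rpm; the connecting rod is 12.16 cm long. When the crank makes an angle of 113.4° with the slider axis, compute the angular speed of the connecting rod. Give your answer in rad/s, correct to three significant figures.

62.1

ω = 449.4 rad/s (converted from 4291 rpm).
The rod makes angle φ with the slider axis where L sinφ = r sinθ; differentiating, L cosφ·φ̇ = r ω cosθ.
L cosφ = √(L² − r² sin²θ) = 0.11584 m.
|ω_rod| = r ω |cosθ| / √(L² − r² sin²θ) = 0.0403·449.4·0.39715/0.11584 = 62.086 rad/s.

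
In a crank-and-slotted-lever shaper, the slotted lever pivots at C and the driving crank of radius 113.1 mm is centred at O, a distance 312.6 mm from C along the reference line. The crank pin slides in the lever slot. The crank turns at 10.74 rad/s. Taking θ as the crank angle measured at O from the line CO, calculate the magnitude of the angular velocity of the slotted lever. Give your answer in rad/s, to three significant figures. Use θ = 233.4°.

1.30

ω = 10.74 rad/s
Crank pin A relative to C: A = (d + r cosθ, r sinθ); lever angle φ = atan2(r sinθ, d + r cosθ).
Differentiating tanφ: φ̇ = rω(d cosθ + r)/(d² + r² + 2dr cosθ).
d² + r² + 2dr cosθ = |CA|² = 0.0683512 m²;  d cosθ + r = -0.07328 m.
|ω_lever| = |0.1131·10.74·-0.07328| / 0.0683512 = 1.3023 rad/s.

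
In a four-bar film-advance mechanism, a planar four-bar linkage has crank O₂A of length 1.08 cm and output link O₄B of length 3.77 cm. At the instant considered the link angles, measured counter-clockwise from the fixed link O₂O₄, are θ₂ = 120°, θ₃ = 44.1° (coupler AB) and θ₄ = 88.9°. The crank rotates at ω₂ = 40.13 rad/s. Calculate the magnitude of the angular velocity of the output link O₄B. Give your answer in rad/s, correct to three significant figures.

15.8

ω₂ = 40.13 rad/s
Differentiating the loop-closure r₂e^{iθ₂}+r₃e^{iθ₃}=r₁+r₄e^{iθ₄} gives r₂ω₂e^{iθ₂}+r₃ω₃e^{iθ₃}=r₄ω₄e^{iθ₄}.
Eliminating the other unknown: ω₄ = r₂ω₂ sin(θ₂−θ₃) / [r₄ sin(θ₄−θ₃)].
Numerator sine = +0.96987; denominator sine = +0.70463.
Result = 0.0108·40.13·(+0.96987) / (0.0377·(+0.70463)) = +15.823 rad/s; magnitude 15.823 rad/s.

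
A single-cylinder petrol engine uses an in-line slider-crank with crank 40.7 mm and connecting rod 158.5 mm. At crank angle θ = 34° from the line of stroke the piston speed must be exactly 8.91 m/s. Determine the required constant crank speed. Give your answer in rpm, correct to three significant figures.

3080

For an in-line slider-crank, |v_piston| = rω|sinθ|·[1 + r cosθ/√(L² − r² sin²θ)].
With r = 0.0407 m, L = 0.1585 m, θ = 34°: the bracketed kinematic factor |dx/dθ| = 0.027655 m.
ω = v/|dx/dθ| = 8.91/0.027655 = 322.19 rad/s.
N = 60ω/(2π) = 3076.6 rpm.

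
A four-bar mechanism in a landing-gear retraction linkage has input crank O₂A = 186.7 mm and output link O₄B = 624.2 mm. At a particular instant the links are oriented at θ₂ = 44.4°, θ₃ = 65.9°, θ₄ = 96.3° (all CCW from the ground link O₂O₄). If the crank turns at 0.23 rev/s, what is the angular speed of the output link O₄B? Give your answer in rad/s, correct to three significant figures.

0.313

ω₂ = 1.445 rad/s (from 0.23 rev/s).
Differentiating the loop-closure r₂e^{iθ₂}+r₃e^{iθ₃}=r₁+r₄e^{iθ₄} gives r₂ω₂e^{iθ₂}+r₃ω₃e^{iθ₃}=r₄ω₄e^{iθ₄}.
Eliminating the other unknown: ω₄ = r₂ω₂ sin(θ₂−θ₃) / [r₄ sin(θ₄−θ₃)].
Numerator sine = -0.36650; denominator sine = +0.50603.
Result = 0.1867·1.445·(-0.36650) / (0.6242·(+0.50603)) = -0.31306 rad/s; magnitude 0.31306 rad/s.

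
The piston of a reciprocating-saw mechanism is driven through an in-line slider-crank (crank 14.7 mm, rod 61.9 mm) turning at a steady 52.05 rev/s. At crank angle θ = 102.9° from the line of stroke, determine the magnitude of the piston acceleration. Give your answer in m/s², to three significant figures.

ω = 2π·52 = 327 rad/s
x(θ) = r cosθ + √(L² − r² sin²θ); with ω constant, a = ω²·d²x/dθ².
d²x/dθ² = −r cosθ − r²(cos2θ)/√u − r⁴ sin²2θ/(4u^{3/2}),  u = L² − r² sin²θ = 0.00362629 m².
Substituting r = 0.0147 m, L = 0.0619 m, θ = 102.9°: d²x/dθ² = +0.0065024 m.
a = ω²·d²x/dθ² = (327)²·(+0.0065024) = +695.46 m/s²;  |a| = 695.46 m/s².

695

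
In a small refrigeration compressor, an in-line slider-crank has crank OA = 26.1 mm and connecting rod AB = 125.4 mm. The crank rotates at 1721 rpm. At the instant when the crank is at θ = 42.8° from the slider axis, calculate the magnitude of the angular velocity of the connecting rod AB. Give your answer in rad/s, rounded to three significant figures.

ω = 180.2 rad/s (converted from 1721 rpm).
The rod makes angle φ with the slider axis where L sinφ = r sinθ; differentiating, L cosφ·φ̇ = r ω cosθ.
L cosφ = √(L² − r² sin²θ) = 0.12414 m.
|ω_rod| = r ω |cosθ| / √(L² − r² sin²θ) = 0.0261·180.2·0.73373/0.12414 = 27.802 rad/s.

27.8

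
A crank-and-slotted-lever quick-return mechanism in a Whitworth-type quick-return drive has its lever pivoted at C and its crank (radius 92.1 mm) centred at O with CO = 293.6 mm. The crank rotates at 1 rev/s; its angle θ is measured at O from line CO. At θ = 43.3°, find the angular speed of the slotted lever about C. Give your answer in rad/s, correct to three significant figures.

ω = 6.283 rad/s (from 1 rev/s).
Crank pin A relative to C: A = (d + r cosθ, r sinθ); lever angle φ = atan2(r sinθ, d + r cosθ).
Differentiating tanφ: φ̇ = rω(d cosθ + r)/(d² + r² + 2dr cosθ).
d² + r² + 2dr cosθ = |CA|² = 0.134042 m²;  d cosθ + r = +0.30577 m.
|ω_lever| = |0.0921·6.283·+0.30577| / 0.134042 = 1.3201 rad/s.

1.32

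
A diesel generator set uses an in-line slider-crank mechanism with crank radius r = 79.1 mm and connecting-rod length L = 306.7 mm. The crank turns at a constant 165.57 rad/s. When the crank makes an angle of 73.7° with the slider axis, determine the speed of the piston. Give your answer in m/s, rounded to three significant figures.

13.5

ω = 165.6 rad/s
For an in-line slider-crank, x = r cosθ + √(L² − r² sin²θ), so v = −rω sinθ·[1 + r cosθ/√(L² − r² sin²θ)].
With r = 0.0791 m, L = 0.3067 m, θ = 73.7°: √(L² − r² sin²θ) = 0.29715 m.
v = −0.0791·165.6·0.95981·[1 + 0.0791·0.28067/0.29715] = -13.509 m/s.
|v| = 13.509 m/s.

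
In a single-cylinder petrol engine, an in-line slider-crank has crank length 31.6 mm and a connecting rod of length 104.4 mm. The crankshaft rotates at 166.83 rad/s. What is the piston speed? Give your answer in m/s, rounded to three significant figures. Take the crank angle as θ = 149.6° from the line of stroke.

1.96

ω = 166.8 rad/s
For an in-line slider-crank, x = r cosθ + √(L² − r² sin²θ), so v = −rω sinθ·[1 + r cosθ/√(L² − r² sin²θ)].
With r = 0.0316 m, L = 0.1044 m, θ = 149.6°: √(L² − r² sin²θ) = 0.10317 m.
v = −0.0316·166.8·0.50603·[1 + 0.0316·-0.86251/0.10317] = -1.963 m/s.
|v| = 1.963 m/s.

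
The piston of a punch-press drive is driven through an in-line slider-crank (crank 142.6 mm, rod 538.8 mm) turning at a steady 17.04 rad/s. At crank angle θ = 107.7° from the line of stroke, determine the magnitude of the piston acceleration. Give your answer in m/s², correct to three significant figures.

21.7

ω = 17.04 rad/s
x(θ) = r cosθ + √(L² − r² sin²θ); with ω constant, a = ω²·d²x/dθ².
d²x/dθ² = −r cosθ − r²(cos2θ)/√u − r⁴ sin²2θ/(4u^{3/2}),  u = L² − r² sin²θ = 0.27185 m².
Substituting r = 0.1426 m, L = 0.5388 m, θ = 107.7°: d²x/dθ² = +0.074901 m.
a = ω²·d²x/dθ² = (17.04)²·(+0.074901) = +21.748 m/s²;  |a| = 21.748 m/s².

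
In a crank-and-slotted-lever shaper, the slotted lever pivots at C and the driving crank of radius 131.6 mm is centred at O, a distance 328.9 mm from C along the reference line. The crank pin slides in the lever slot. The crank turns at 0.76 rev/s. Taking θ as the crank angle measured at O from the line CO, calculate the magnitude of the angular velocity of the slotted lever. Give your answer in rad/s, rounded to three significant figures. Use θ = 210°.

ω = 4.775 rad/s (from 0.76 rev/s).
Crank pin A relative to C: A = (d + r cosθ, r sinθ); lever angle φ = atan2(r sinθ, d + r cosθ).
Differentiating tanφ: φ̇ = rω(d cosθ + r)/(d² + r² + 2dr cosθ).
d² + r² + 2dr cosθ = |CA|² = 0.050525 m²;  d cosθ + r = -0.15324 m.
|ω_lever| = |0.1316·4.775·-0.15324| / 0.050525 = 1.9059 rad/s.

1.91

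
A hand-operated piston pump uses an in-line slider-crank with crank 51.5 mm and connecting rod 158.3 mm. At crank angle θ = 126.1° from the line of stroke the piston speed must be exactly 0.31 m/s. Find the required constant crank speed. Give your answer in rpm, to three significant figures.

For an in-line slider-crank, |v_piston| = rω|sinθ|·[1 + r cosθ/√(L² − r² sin²θ)].
With r = 0.0515 m, L = 0.1583 m, θ = 126.1°: the bracketed kinematic factor |dx/dθ| = 0.033344 m.
ω = v/|dx/dθ| = 0.31/0.033344 = 9.2969 rad/s.
N = 60ω/(2π) = 88.779 rpm.

88.8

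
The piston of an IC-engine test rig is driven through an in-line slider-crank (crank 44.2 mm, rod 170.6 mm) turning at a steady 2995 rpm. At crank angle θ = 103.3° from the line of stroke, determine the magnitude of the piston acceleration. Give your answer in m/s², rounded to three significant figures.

ω = 2π·2995/60 = 313.6 rad/s
x(θ) = r cosθ + √(L² − r² sin²θ); with ω constant, a = ω²·d²x/dθ².
d²x/dθ² = −r cosθ − r²(cos2θ)/√u − r⁴ sin²2θ/(4u^{3/2}),  u = L² − r² sin²θ = 0.0272541 m².
Substituting r = 0.0442 m, L = 0.1706 m, θ = 103.3°: d²x/dθ² = +0.020707 m.
a = ω²·d²x/dθ² = (313.6)²·(+0.020707) = +2036.9 m/s²;  |a| = 2036.9 m/s².

2040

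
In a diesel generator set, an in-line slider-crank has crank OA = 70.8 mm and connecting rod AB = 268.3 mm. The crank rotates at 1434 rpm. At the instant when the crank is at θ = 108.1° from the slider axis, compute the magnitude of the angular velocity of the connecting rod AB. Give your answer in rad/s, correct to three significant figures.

12.7

ω = 150.2 rad/s (converted from 1434 rpm).
The rod makes angle φ with the slider axis where L sinφ = r sinθ; differentiating, L cosφ·φ̇ = r ω cosθ.
L cosφ = √(L² − r² sin²θ) = 0.25972 m.
|ω_rod| = r ω |cosθ| / √(L² − r² sin²θ) = 0.0708·150.2·0.31068/0.25972 = 12.718 rad/s.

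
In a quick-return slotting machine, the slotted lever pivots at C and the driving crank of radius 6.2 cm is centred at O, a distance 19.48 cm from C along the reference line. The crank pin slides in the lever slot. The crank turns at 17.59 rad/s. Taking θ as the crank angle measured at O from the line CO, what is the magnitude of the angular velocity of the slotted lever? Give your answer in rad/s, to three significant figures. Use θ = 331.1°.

4.03

ω = 17.59 rad/s
Crank pin A relative to C: A = (d + r cosθ, r sinθ); lever angle φ = atan2(r sinθ, d + r cosθ).
Differentiating tanφ: φ̇ = rω(d cosθ + r)/(d² + r² + 2dr cosθ).
d² + r² + 2dr cosθ = |CA|² = 0.0629381 m²;  d cosθ + r = +0.23254 m.
|ω_lever| = |0.062·17.59·+0.23254| / 0.0629381 = 4.0294 rad/s.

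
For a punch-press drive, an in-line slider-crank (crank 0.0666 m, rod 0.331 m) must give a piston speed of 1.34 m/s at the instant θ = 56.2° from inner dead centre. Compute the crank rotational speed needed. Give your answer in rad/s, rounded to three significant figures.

For an in-line slider-crank, |v_piston| = rω|sinθ|·[1 + r cosθ/√(L² − r² sin²θ)].
With r = 0.0666 m, L = 0.331 m, θ = 56.2°: the bracketed kinematic factor |dx/dθ| = 0.061627 m.
ω = v/|dx/dθ| = 1.34/0.061627 = 21.744 rad/s.

21.7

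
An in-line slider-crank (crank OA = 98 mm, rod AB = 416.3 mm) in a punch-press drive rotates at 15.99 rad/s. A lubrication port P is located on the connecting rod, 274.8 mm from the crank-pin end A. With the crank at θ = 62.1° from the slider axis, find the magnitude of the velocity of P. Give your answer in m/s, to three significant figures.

ω = 15.99 rad/s.  Crank-pin speed |V_A| = rω = 1.567 m/s, perpendicular to OA.
Rod angle: sinφ = −(r/L) sinθ ⇒ φ = -12.008°; ω_rod = −rω cosθ/√(L²−r²sin²θ) = -1.8008 rad/s.
V_P = V_A + ω_rod × AP, with AP = 0.2748 m along the rod.
Components: V_Px = −rω sinθ − a·ω_rod·sinφ = -1.4878 m/s;  V_Py = rω cosθ + a·ω_rod·cosφ = +0.24923 m/s.
|V_P| = √(V_Px² + V_Py²) = 1.5086 m/s.

1.51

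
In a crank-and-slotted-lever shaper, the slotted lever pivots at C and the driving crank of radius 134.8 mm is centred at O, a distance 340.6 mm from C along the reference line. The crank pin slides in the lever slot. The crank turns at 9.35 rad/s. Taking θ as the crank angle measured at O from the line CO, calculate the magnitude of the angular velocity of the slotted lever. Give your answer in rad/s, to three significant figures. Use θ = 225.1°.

1.92

ω = 9.35 rad/s
Crank pin A relative to C: A = (d + r cosθ, r sinθ); lever angle φ = atan2(r sinθ, d + r cosθ).
Differentiating tanφ: φ̇ = rω(d cosθ + r)/(d² + r² + 2dr cosθ).
d² + r² + 2dr cosθ = |CA|² = 0.0693622 m²;  d cosθ + r = -0.10562 m.
|ω_lever| = |0.1348·9.35·-0.10562| / 0.0693622 = 1.9192 rad/s.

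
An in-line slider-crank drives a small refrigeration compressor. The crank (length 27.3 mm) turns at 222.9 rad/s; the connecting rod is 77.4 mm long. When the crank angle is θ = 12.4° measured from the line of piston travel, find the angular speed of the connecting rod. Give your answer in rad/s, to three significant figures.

77.0

ω = 222.9 rad/s
The rod makes angle φ with the slider axis where L sinφ = r sinθ; differentiating, L cosφ·φ̇ = r ω cosθ.
L cosφ = √(L² − r² sin²θ) = 0.077178 m.
|ω_rod| = r ω |cosθ| / √(L² − r² sin²θ) = 0.0273·222.9·0.97667/0.077178 = 77.007 rad/s.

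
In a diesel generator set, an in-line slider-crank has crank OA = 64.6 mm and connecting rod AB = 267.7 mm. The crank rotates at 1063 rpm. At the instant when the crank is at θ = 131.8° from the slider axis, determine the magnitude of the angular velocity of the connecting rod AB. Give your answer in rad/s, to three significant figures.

18.2

ω = 111.3 rad/s (converted from 1063 rpm).
The rod makes angle φ with the slider axis where L sinφ = r sinθ; differentiating, L cosφ·φ̇ = r ω cosθ.
L cosφ = √(L² − r² sin²θ) = 0.26333 m.
|ω_rod| = r ω |cosθ| / √(L² − r² sin²θ) = 0.0646·111.3·0.66653/0.26333 = 18.202 rad/s.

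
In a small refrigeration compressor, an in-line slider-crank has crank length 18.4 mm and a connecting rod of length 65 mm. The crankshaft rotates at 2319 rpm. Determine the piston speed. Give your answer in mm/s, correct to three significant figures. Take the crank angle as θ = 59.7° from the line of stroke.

4430

ω = 2π·2319/60 = 242.8 rad/s
For an in-line slider-crank, x = r cosθ + √(L² − r² sin²θ), so v = −rω sinθ·[1 + r cosθ/√(L² − r² sin²θ)].
With r = 0.0184 m, L = 0.065 m, θ = 59.7°: √(L² − r² sin²θ) = 0.063029 m.
v = −0.0184·242.8·0.86340·[1 + 0.0184·0.50453/0.063029] = -4.4262 m/s.
|v| = 4.4262 m/s = 4426.2 mm/s.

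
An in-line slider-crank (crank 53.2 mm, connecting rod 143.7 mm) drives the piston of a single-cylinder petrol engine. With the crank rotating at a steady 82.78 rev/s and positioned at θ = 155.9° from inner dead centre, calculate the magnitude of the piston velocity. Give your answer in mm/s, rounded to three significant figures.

ω = 2π·82.8 = 520.1 rad/s
For an in-line slider-crank, x = r cosθ + √(L² − r² sin²θ), so v = −rω sinθ·[1 + r cosθ/√(L² − r² sin²θ)].
With r = 0.0532 m, L = 0.1437 m, θ = 155.9°: √(L² − r² sin²θ) = 0.14205 m.
v = −0.0532·520.1·0.40833·[1 + 0.0532·-0.91283/0.14205] = -7.436 m/s.
|v| = 7.436 m/s = 7436 mm/s.

7440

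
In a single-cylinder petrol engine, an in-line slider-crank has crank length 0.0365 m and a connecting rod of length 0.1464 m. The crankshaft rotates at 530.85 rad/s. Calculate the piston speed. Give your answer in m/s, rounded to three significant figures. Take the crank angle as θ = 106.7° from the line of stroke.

17.2

ω = 530.9 rad/s
For an in-line slider-crank, x = r cosθ + √(L² − r² sin²θ), so v = −rω sinθ·[1 + r cosθ/√(L² − r² sin²θ)].
With r = 0.0365 m, L = 0.1464 m, θ = 106.7°: √(L² − r² sin²θ) = 0.14216 m.
v = −0.0365·530.9·0.95782·[1 + 0.0365·-0.28736/0.14216] = -17.19 m/s.
|v| = 17.19 m/s.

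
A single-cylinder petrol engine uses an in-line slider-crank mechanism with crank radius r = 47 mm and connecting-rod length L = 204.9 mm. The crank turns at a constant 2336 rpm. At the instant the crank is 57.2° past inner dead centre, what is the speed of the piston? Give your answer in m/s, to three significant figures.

ω = 2π·2336/60 = 244.6 rad/s
For an in-line slider-crank, x = r cosθ + √(L² − r² sin²θ), so v = −rω sinθ·[1 + r cosθ/√(L² − r² sin²θ)].
With r = 0.047 m, L = 0.2049 m, θ = 57.2°: √(L² − r² sin²θ) = 0.20106 m.
v = −0.047·244.6·0.84057·[1 + 0.047·0.54171/0.20106] = -10.888 m/s.
|v| = 10.888 m/s.

10.9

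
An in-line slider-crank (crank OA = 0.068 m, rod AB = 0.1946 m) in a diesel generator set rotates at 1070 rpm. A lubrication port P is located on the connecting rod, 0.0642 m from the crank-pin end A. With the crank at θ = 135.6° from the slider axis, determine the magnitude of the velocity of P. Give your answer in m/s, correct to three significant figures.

6.09

ω = 112.1 rad/s.  Crank-pin speed |V_A| = rω = 7.6194 m/s, perpendicular to OA.
Rod angle: sinφ = −(r/L) sinθ ⇒ φ = -14.151°; ω_rod = −rω cosθ/√(L²−r²sin²θ) = +28.85 rad/s.
V_P = V_A + ω_rod × AP, with AP = 0.0642 m along the rod.
Components: V_Px = −rω sinθ − a·ω_rod·sinφ = -4.8782 m/s;  V_Py = rω cosθ + a·ω_rod·cosφ = -3.6479 m/s.
|V_P| = √(V_Px² + V_Py²) = 6.0913 m/s.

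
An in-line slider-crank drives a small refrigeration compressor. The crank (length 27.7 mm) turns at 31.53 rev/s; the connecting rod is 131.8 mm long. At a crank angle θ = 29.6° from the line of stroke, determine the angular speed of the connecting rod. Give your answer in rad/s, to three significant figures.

ω = 198.1 rad/s (converted from 31.53 rev/s).
The rod makes angle φ with the slider axis where L sinφ = r sinθ; differentiating, L cosφ·φ̇ = r ω cosθ.
L cosφ = √(L² − r² sin²θ) = 0.13109 m.
|ω_rod| = r ω |cosθ| / √(L² − r² sin²θ) = 0.0277·198.1·0.86949/0.13109 = 36.399 rad/s.

36.4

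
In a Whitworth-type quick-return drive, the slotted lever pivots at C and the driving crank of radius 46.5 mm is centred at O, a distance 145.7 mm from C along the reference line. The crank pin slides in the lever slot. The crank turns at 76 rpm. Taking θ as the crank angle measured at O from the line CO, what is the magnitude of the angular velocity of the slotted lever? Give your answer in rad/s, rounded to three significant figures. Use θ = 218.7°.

ω = 7.959 rad/s (from 76 rpm).
Crank pin A relative to C: A = (d + r cosθ, r sinθ); lever angle φ = atan2(r sinθ, d + r cosθ).
Differentiating tanφ: φ̇ = rω(d cosθ + r)/(d² + r² + 2dr cosθ).
d² + r² + 2dr cosθ = |CA|² = 0.0128158 m²;  d cosθ + r = -0.067209 m.
|ω_lever| = |0.0465·7.959·-0.067209| / 0.0128158 = 1.9408 rad/s.

1.94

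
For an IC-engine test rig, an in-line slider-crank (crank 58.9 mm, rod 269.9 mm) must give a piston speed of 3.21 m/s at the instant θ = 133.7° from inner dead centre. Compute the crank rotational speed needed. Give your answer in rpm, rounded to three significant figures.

For an in-line slider-crank, |v_piston| = rω|sinθ|·[1 + r cosθ/√(L² − r² sin²θ)].
With r = 0.0589 m, L = 0.2699 m, θ = 133.7°: the bracketed kinematic factor |dx/dθ| = 0.036081 m.
ω = v/|dx/dθ| = 3.21/0.036081 = 88.966 rad/s.
N = 60ω/(2π) = 849.56 rpm.

850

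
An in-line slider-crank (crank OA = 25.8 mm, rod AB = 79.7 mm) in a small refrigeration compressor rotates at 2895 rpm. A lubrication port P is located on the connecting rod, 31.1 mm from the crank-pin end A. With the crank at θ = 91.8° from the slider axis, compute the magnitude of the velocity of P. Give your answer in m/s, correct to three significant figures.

7.79

ω = 303.2 rad/s.  Crank-pin speed |V_A| = rω = 7.8216 m/s, perpendicular to OA.
Rod angle: sinφ = −(r/L) sinθ ⇒ φ = -18.878°; ω_rod = −rω cosθ/√(L²−r²sin²θ) = +3.2578 rad/s.
V_P = V_A + ω_rod × AP, with AP = 0.0311 m along the rod.
Components: V_Px = −rω sinθ − a·ω_rod·sinφ = -7.785 m/s;  V_Py = rω cosθ + a·ω_rod·cosφ = -0.14981 m/s.
|V_P| = √(V_Px² + V_Py²) = 7.7864 m/s.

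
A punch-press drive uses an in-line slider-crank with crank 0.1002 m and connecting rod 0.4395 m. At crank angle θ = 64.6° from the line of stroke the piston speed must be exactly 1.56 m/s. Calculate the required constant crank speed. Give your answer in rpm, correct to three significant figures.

For an in-line slider-crank, |v_piston| = rω|sinθ|·[1 + r cosθ/√(L² − r² sin²θ)].
With r = 0.1002 m, L = 0.4395 m, θ = 64.6°: the bracketed kinematic factor |dx/dθ| = 0.09956 m.
ω = v/|dx/dθ| = 1.56/0.09956 = 15.669 rad/s.
N = 60ω/(2π) = 149.63 rpm.

150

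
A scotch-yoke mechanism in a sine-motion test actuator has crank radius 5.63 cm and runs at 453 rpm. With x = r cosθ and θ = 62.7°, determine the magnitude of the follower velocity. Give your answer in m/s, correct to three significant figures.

2.37

ω = 47.44 rad/s (from 453 rpm).
x = r cosθ ⇒ ẋ = −rω sinθ.
|v| = rω|sinθ| = 0.0563·47.44·|sin 62.7°| = 2.3733 m/s.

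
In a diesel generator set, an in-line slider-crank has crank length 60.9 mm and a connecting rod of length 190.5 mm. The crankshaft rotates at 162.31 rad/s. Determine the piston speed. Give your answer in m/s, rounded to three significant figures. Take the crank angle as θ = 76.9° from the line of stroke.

10.4

ω = 162.3 rad/s
For an in-line slider-crank, x = r cosθ + √(L² − r² sin²θ), so v = −rω sinθ·[1 + r cosθ/√(L² − r² sin²θ)].
With r = 0.0609 m, L = 0.1905 m, θ = 76.9°: √(L² − r² sin²θ) = 0.18103 m.
v = −0.0609·162.3·0.97398·[1 + 0.0609·0.22665/0.18103] = -10.362 m/s.
|v| = 10.362 m/s.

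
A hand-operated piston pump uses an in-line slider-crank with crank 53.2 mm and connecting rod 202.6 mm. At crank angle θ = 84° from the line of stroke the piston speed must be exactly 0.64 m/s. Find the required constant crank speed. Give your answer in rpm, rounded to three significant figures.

For an in-line slider-crank, |v_piston| = rω|sinθ|·[1 + r cosθ/√(L² − r² sin²θ)].
With r = 0.0532 m, L = 0.2026 m, θ = 84°: the bracketed kinematic factor |dx/dθ| = 0.054413 m.
ω = v/|dx/dθ| = 0.64/0.054413 = 11.762 rad/s.
N = 60ω/(2π) = 112.32 rpm.

112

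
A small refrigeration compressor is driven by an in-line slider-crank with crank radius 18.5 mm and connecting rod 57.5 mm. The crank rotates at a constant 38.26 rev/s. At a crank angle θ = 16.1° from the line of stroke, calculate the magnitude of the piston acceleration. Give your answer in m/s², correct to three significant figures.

ω = 2π·38.3 = 240.4 rad/s
x(θ) = r cosθ + √(L² − r² sin²θ); with ω constant, a = ω²·d²x/dθ².
d²x/dθ² = −r cosθ − r²(cos2θ)/√u − r⁴ sin²2θ/(4u^{3/2}),  u = L² − r² sin²θ = 0.00327993 m².
Substituting r = 0.0185 m, L = 0.0575 m, θ = 16.1°: d²x/dθ² = -0.022876 m.
a = ω²·d²x/dθ² = (240.4)²·(-0.022876) = -1322 m/s²;  |a| = 1322 m/s².

1320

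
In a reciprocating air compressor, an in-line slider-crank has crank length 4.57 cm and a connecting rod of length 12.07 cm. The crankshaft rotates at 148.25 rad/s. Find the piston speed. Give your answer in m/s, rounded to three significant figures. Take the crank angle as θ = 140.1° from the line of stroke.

3.04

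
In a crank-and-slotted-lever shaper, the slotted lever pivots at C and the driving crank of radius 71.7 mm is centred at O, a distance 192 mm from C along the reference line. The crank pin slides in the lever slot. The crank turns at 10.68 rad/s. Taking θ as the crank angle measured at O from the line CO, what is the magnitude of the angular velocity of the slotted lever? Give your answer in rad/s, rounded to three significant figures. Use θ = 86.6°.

1.46

ω = 10.68 rad/s
Crank pin A relative to C: A = (d + r cosθ, r sinθ); lever angle φ = atan2(r sinθ, d + r cosθ).
Differentiating tanφ: φ̇ = rω(d cosθ + r)/(d² + r² + 2dr cosθ).
d² + r² + 2dr cosθ = |CA|² = 0.0436378 m²;  d cosθ + r = +0.083087 m.
|ω_lever| = |0.0717·10.68·+0.083087| / 0.0436378 = 1.458 rad/s.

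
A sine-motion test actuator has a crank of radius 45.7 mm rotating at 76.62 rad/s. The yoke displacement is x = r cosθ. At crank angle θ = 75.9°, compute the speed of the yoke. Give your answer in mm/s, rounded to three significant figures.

3400

ω = 76.62 rad/s
x = r cosθ ⇒ ẋ = −rω sinθ.
|v| = rω|sinθ| = 0.0457·76.62·|sin 75.9°| = 3.396 m/s = 3396 mm/s.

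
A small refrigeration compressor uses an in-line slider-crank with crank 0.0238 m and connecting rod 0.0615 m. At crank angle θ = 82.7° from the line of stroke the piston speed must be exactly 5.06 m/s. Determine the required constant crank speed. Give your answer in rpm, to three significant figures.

1940

For an in-line slider-crank, |v_piston| = rω|sinθ|·[1 + r cosθ/√(L² − r² sin²θ)].
With r = 0.0238 m, L = 0.0615 m, θ = 82.7°: the bracketed kinematic factor |dx/dθ| = 0.024864 m.
ω = v/|dx/dθ| = 5.06/0.024864 = 203.51 rad/s.
N = 60ω/(2π) = 1943.3 rpm.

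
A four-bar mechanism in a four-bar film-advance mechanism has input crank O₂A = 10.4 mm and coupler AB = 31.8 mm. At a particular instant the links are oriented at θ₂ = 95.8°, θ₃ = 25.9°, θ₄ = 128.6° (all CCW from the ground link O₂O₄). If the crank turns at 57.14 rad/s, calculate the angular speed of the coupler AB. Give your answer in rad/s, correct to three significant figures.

10.4

ω₂ = 57.14 rad/s
Differentiating the loop-closure r₂e^{iθ₂}+r₃e^{iθ₃}=r₁+r₄e^{iθ₄} gives r₂ω₂e^{iθ₂}+r₃ω₃e^{iθ₃}=r₄ω₄e^{iθ₄}.
Eliminating the other unknown: ω₃ = r₂ω₂ sin(θ₄−θ₂) / [r₃ sin(θ₃−θ₄)].
Numerator sine = +0.54171; denominator sine = -0.97553.
Result = 0.0104·57.14·(+0.54171) / (0.0318·(-0.97553)) = -10.377 rad/s; magnitude 10.377 rad/s.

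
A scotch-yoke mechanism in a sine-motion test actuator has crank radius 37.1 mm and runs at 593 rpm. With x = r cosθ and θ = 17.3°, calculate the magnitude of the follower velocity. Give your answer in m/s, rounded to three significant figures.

ω = 62.1 rad/s (from 593 rpm).
x = r cosθ ⇒ ẋ = −rω sinθ.
|v| = rω|sinθ| = 0.0371·62.1·|sin 17.3°| = 0.68511 m/s.

0.685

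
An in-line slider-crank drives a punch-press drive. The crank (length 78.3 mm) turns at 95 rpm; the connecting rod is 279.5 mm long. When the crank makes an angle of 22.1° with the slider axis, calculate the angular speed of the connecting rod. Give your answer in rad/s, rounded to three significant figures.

ω = 9.948 rad/s (converted from 95 rpm).
The rod makes angle φ with the slider axis where L sinφ = r sinθ; differentiating, L cosφ·φ̇ = r ω cosθ.
L cosφ = √(L² − r² sin²θ) = 0.27794 m.
|ω_rod| = r ω |cosθ| / √(L² − r² sin²θ) = 0.0783·9.948·0.92653/0.27794 = 2.5967 rad/s.

2.60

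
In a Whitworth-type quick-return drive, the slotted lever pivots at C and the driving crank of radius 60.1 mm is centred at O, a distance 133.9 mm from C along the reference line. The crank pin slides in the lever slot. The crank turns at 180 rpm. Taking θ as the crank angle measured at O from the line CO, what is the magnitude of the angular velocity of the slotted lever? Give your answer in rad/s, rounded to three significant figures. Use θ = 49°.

5.22

ω = 18.85 rad/s (from 180 rpm).
Crank pin A relative to C: A = (d + r cosθ, r sinθ); lever angle φ = atan2(r sinθ, d + r cosθ).
Differentiating tanφ: φ̇ = rω(d cosθ + r)/(d² + r² + 2dr cosθ).
d² + r² + 2dr cosθ = |CA|² = 0.0321003 m²;  d cosθ + r = +0.14795 m.
|ω_lever| = |0.0601·18.85·+0.14795| / 0.0321003 = 5.2212 rad/s.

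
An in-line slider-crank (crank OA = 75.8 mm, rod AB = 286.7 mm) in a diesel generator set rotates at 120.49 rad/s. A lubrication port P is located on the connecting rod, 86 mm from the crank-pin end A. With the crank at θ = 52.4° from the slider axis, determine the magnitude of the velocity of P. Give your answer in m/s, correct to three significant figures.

8.54

ω = 120.5 rad/s.  Crank-pin speed |V_A| = rω = 9.1331 m/s, perpendicular to OA.
Rod angle: sinφ = −(r/L) sinθ ⇒ φ = -12.091°; ω_rod = −rω cosθ/√(L²−r²sin²θ) = -19.878 rad/s.
V_P = V_A + ω_rod × AP, with AP = 0.086 m along the rod.
Components: V_Px = −rω sinθ − a·ω_rod·sinφ = -7.5942 m/s;  V_Py = rω cosθ + a·ω_rod·cosφ = +3.901 m/s.
|V_P| = √(V_Px² + V_Py²) = 8.5375 m/s.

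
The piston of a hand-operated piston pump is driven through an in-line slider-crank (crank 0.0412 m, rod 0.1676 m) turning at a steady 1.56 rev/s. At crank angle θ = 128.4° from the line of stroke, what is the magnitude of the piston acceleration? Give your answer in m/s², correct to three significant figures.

2.67

ω = 2π·1.56 = 9.802 rad/s
x(θ) = r cosθ + √(L² − r² sin²θ); with ω constant, a = ω²·d²x/dθ².
d²x/dθ² = −r cosθ − r²(cos2θ)/√u − r⁴ sin²2θ/(4u^{3/2}),  u = L² − r² sin²θ = 0.0270472 m².
Substituting r = 0.0412 m, L = 0.1676 m, θ = 128.4°: d²x/dθ² = +0.027795 m.
a = ω²·d²x/dθ² = (9.802)²·(+0.027795) = +2.6704 m/s²;  |a| = 2.6704 m/s².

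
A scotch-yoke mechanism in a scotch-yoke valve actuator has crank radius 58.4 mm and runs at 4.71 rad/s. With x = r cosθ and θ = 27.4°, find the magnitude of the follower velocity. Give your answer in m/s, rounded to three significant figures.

0.127

ω = 4.71 rad/s
x = r cosθ ⇒ ẋ = −rω sinθ.
|v| = rω|sinθ| = 0.0584·4.71·|sin 27.4°| = 0.12658 m/s.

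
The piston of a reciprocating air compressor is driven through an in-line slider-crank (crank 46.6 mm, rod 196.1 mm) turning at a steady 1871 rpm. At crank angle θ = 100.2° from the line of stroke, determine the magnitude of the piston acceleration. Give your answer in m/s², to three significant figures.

ω = 2π·1871/60 = 195.9 rad/s
x(θ) = r cosθ + √(L² − r² sin²θ); with ω constant, a = ω²·d²x/dθ².
d²x/dθ² = −r cosθ − r²(cos2θ)/√u − r⁴ sin²2θ/(4u^{3/2}),  u = L² − r² sin²θ = 0.0363517 m².
Substituting r = 0.0466 m, L = 0.1961 m, θ = 100.2°: d²x/dθ² = +0.018907 m.
a = ω²·d²x/dθ² = (195.9)²·(+0.018907) = +725.81 m/s²;  |a| = 725.81 m/s².

726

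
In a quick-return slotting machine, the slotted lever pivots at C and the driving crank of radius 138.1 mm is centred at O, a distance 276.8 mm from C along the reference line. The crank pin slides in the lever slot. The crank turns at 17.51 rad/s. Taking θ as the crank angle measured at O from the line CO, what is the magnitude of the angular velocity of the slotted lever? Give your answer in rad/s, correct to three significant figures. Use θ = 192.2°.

15.3

ω = 17.51 rad/s
Crank pin A relative to C: A = (d + r cosθ, r sinθ); lever angle φ = atan2(r sinθ, d + r cosθ).
Differentiating tanφ: φ̇ = rω(d cosθ + r)/(d² + r² + 2dr cosθ).
d² + r² + 2dr cosθ = |CA|² = 0.0209643 m²;  d cosθ + r = -0.13245 m.
|ω_lever| = |0.1381·17.51·-0.13245| / 0.0209643 = 15.277 rad/s.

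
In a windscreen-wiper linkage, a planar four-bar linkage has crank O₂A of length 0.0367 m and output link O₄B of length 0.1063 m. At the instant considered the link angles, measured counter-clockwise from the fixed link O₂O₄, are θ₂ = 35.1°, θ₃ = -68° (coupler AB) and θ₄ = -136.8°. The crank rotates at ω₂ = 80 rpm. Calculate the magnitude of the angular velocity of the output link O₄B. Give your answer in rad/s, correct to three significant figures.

3.02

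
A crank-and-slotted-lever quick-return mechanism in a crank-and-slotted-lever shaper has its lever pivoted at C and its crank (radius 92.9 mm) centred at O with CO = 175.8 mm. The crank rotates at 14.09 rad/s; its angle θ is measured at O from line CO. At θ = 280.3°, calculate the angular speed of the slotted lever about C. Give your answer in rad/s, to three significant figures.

ω = 14.09 rad/s
Crank pin A relative to C: A = (d + r cosθ, r sinθ); lever angle φ = atan2(r sinθ, d + r cosθ).
Differentiating tanφ: φ̇ = rω(d cosθ + r)/(d² + r² + 2dr cosθ).
d² + r² + 2dr cosθ = |CA|² = 0.0453764 m²;  d cosθ + r = +0.12433 m.
|ω_lever| = |0.0929·14.09·+0.12433| / 0.0453764 = 3.5866 rad/s.

3.59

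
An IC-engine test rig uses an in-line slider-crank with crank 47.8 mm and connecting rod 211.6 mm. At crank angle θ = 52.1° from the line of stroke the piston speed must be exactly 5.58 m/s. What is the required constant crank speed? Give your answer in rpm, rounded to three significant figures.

For an in-line slider-crank, |v_piston| = rω|sinθ|·[1 + r cosθ/√(L² − r² sin²θ)].
With r = 0.0478 m, L = 0.2116 m, θ = 52.1°: the bracketed kinematic factor |dx/dθ| = 0.043037 m.
ω = v/|dx/dθ| = 5.58/0.043037 = 129.65 rad/s.
N = 60ω/(2π) = 1238.1 rpm.

1240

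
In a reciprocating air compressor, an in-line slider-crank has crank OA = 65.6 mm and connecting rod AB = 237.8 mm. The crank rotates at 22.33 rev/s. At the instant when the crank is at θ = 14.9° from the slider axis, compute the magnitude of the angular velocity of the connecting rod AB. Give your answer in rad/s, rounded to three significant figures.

ω = 140.3 rad/s (converted from 22.33 rev/s).
The rod makes angle φ with the slider axis where L sinφ = r sinθ; differentiating, L cosφ·φ̇ = r ω cosθ.
L cosφ = √(L² − r² sin²θ) = 0.2372 m.
|ω_rod| = r ω |cosθ| / √(L² − r² sin²θ) = 0.0656·140.3·0.96638/0.2372 = 37.497 rad/s.

37.5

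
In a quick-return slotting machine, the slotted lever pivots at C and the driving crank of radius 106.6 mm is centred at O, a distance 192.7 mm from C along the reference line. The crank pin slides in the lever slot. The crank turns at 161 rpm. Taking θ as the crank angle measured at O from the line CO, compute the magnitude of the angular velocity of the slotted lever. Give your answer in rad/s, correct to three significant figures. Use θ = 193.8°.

16.8

ω = 16.86 rad/s (from 161 rpm).
Crank pin A relative to C: A = (d + r cosθ, r sinθ); lever angle φ = atan2(r sinθ, d + r cosθ).
Differentiating tanφ: φ̇ = rω(d cosθ + r)/(d² + r² + 2dr cosθ).
d² + r² + 2dr cosθ = |CA|² = 0.00859912 m²;  d cosθ + r = -0.080538 m.
|ω_lever| = |0.1066·16.86·-0.080538| / 0.00859912 = 16.833 rad/s.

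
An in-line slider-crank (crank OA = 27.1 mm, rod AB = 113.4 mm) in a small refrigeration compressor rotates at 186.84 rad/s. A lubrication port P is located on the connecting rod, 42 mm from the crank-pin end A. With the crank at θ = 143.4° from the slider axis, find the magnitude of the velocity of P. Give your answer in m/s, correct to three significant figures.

ω = 186.8 rad/s.  Crank-pin speed |V_A| = rω = 5.0634 m/s, perpendicular to OA.
Rod angle: sinφ = −(r/L) sinθ ⇒ φ = -8.192°; ω_rod = −rω cosθ/√(L²−r²sin²θ) = +36.216 rad/s.
V_P = V_A + ω_rod × AP, with AP = 0.042 m along the rod.
Components: V_Px = −rω sinθ − a·ω_rod·sinφ = -2.8022 m/s;  V_Py = rω cosθ + a·ω_rod·cosφ = -2.5594 m/s.
|V_P| = √(V_Px² + V_Py²) = 3.7951 m/s.

3.80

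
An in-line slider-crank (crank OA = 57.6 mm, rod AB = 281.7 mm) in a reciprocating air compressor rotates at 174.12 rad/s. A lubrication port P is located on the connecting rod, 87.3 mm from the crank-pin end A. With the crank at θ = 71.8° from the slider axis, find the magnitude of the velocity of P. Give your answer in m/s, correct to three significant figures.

9.96

ω = 174.1 rad/s.  Crank-pin speed |V_A| = rω = 10.029 m/s, perpendicular to OA.
Rod angle: sinφ = −(r/L) sinθ ⇒ φ = -11.201°; ω_rod = −rω cosθ/√(L²−r²sin²θ) = -11.336 rad/s.
V_P = V_A + ω_rod × AP, with AP = 0.0873 m along the rod.
Components: V_Px = −rω sinθ − a·ω_rod·sinφ = -9.7198 m/s;  V_Py = rω cosθ + a·ω_rod·cosφ = +2.1617 m/s.
|V_P| = √(V_Px² + V_Py²) = 9.9573 m/s.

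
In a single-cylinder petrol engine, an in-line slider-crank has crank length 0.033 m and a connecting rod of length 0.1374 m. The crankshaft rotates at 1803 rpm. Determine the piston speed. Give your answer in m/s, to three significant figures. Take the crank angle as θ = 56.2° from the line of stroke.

5.88

ω = 2π·1803/60 = 188.8 rad/s
For an in-line slider-crank, x = r cosθ + √(L² − r² sin²θ), so v = −rω sinθ·[1 + r cosθ/√(L² − r² sin²θ)].
With r = 0.033 m, L = 0.1374 m, θ = 56.2°: √(L² − r² sin²θ) = 0.13464 m.
v = −0.033·188.8·0.83098·[1 + 0.033·0.55630/0.13464] = -5.8836 m/s.
|v| = 5.8836 m/s.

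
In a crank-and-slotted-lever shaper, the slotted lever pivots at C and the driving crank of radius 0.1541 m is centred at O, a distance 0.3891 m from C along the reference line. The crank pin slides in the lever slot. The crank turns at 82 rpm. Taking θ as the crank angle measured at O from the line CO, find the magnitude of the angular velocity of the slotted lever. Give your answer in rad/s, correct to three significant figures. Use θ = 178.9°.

5.63

ω = 8.587 rad/s (from 82 rpm).
Crank pin A relative to C: A = (d + r cosθ, r sinθ); lever angle φ = atan2(r sinθ, d + r cosθ).
Differentiating tanφ: φ̇ = rω(d cosθ + r)/(d² + r² + 2dr cosθ).
d² + r² + 2dr cosθ = |CA|² = 0.0552471 m²;  d cosθ + r = -0.23493 m.
|ω_lever| = |0.1541·8.587·-0.23493| / 0.0552471 = 5.6269 rad/s.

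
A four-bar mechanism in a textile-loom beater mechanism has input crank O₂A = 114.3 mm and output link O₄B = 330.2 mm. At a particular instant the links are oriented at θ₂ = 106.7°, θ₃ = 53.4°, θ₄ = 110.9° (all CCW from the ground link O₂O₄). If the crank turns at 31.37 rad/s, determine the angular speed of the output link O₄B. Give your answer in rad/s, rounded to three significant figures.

ω₂ = 31.37 rad/s
Differentiating the loop-closure r₂e^{iθ₂}+r₃e^{iθ₃}=r₁+r₄e^{iθ₄} gives r₂ω₂e^{iθ₂}+r₃ω₃e^{iθ₃}=r₄ω₄e^{iθ₄}.
Eliminating the other unknown: ω₄ = r₂ω₂ sin(θ₂−θ₃) / [r₄ sin(θ₄−θ₃)].
Numerator sine = +0.80178; denominator sine = +0.84339.
Result = 0.1143·31.37·(+0.80178) / (0.3302·(+0.84339)) = +10.323 rad/s; magnitude 10.323 rad/s.

10.3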